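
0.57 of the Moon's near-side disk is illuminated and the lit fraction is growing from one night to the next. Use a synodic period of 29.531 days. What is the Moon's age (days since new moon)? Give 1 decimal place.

8.0 days

From f = (1 − cos θ)/2: cos θ = 1 − 2×0.57 = -0.140; arccos → 98.0°.
The Moon is waxing (0°–180°), so θ = 98.0° directly.
That fraction of the synodic month is 98.0/360 × 29.531 d ≈ 8.04 d.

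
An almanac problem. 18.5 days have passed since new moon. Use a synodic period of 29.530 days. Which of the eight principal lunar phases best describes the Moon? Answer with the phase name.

θ ≈ 360° × 18.5/29.530 = 226°, which falls in the waning gibbous sector.

waning gibbous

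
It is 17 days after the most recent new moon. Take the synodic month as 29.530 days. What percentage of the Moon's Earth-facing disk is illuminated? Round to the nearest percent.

94%

The Moon has covered 17/29.530 of its cycle, so θ ≈ 360° × 17/29.530 = 207.2°.
Illuminated fraction = (1 − cos 207.2°)/2 = (1 − (-0.889))/2 ≈ 0.945, so 94%.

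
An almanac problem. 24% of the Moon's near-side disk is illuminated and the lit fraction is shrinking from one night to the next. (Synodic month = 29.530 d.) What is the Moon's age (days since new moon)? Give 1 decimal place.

cos θ = 1 − 2f = 0.520, giving a principal value of 58.7°.
A waning Moon lies in 180°–360°, so θ = 360° − 58.7° = 301.3°.
At 360°/29.530 d per day, 301.3° corresponds to 24.72 days.

24.7 days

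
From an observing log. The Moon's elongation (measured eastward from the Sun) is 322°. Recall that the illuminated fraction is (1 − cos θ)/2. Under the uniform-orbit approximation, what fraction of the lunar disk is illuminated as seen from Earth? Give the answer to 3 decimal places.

0.106

f = (1 − cos 322°)/2 = (1 − 0.788)/2 ≈ 0.106.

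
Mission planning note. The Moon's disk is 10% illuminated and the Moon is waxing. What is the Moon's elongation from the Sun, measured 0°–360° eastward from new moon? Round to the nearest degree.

37°

From f = (1 − cos θ)/2: cos θ = 1 − 2×0.10 = 0.800; arccos → 36.9°.
Before full moon the principal value applies: θ = 36.9°.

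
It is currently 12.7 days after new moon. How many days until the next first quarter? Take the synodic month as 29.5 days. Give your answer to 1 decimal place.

24.2 days

First quarter is 0.25 of the way through the cycle: age 0.25 × 29.5 = 7.375 d.
Already past this cycle's first quarter; the next is at 7.375 + 29.5 = 36.875 d, so 36.875 − 12.7 = 24.175 days.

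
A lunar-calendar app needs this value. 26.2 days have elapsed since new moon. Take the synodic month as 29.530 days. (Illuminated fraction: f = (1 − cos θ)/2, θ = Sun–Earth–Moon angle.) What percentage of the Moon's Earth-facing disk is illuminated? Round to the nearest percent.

Phase angle: θ = 360°·(26.2 d)/(29.530 d) = 319.4°.
cos 319.4° = 0.759, so f = (1 − 0.759)/2 = 0.120, so 12%.

12%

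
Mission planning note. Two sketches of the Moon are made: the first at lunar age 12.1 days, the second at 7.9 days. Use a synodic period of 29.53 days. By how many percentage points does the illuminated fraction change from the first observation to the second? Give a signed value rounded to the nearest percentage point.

θ₁ = 360° × 12.1/29.53 = 147.5°, f₁ = (1 − cos θ₁)/2 = 0.922.
θ₂ = 360° × 7.9/29.53 = 96.3°, f₂ = (1 − cos θ₂)/2 = 0.555.
Change = f₂ − f₁ = -0.367 → -37 percentage points.

-37 percentage points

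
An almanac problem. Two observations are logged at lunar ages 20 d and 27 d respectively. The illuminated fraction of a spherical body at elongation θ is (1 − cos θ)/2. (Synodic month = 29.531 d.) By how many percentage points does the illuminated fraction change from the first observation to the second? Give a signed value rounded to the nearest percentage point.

-65 percentage points

θ₁ = 360° × 20/29.531 = 243.8°, f₁ = (1 − cos θ₁)/2 = 0.721.
θ₂ = 360° × 27/29.531 = 329.1°, f₂ = (1 − cos θ₂)/2 = 0.071.
Change = f₂ − f₁ = -0.650 → -65 percentage points.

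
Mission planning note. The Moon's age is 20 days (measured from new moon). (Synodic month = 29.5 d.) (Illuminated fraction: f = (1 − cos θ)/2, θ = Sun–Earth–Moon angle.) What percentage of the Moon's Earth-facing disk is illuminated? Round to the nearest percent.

The Moon has covered 20/29.5 of its cycle, so θ ≈ 360° × 20/29.5 = 244.1°.
Illuminated fraction = (1 − cos 244.1°)/2 = (1 − (-0.437))/2 ≈ 0.719, so 72%.

72%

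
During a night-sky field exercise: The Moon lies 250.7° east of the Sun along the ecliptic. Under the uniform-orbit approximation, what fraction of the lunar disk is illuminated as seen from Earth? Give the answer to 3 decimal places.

Half-versine of 250.7°: (1 − (-0.331))/2 = 0.665.

0.665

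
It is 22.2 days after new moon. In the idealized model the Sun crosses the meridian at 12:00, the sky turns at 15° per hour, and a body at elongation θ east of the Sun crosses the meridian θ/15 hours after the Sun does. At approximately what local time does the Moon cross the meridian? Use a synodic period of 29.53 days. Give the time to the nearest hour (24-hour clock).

Phase angle: θ = 360°·(22.2 d)/(29.53 d) = 270.6°.
The Moon trails the Sun by θ/15 = 270.6/15 ≈ 18.04 hours.
12:00 + 18.04 h ≈ 06:03 → 06:00 to the nearest hour.

06:00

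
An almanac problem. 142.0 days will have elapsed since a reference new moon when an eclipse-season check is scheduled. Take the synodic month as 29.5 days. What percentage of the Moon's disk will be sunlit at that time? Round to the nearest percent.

31%

Reduce mod P: 142.0 − 4×29.5 = 24.00 d into the current lunation.
Elongation θ = 360° × 24.00/29.5 ≈ 292.9°.
Illuminated fraction = (1 − cos 292.9°)/2 = (1 − 0.389)/2 ≈ 0.306, so 31%.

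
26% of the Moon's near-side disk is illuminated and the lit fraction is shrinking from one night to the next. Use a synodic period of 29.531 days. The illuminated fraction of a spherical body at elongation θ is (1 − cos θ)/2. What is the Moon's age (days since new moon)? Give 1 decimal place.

24.5 days

From f = (1 − cos θ)/2: cos θ = 1 − 2×0.26 = 0.480; arccos → 61.3°.
Waning ⇒ past full, so θ = 360° − 61.3° = 298.7°.
Age = 29.531 × 298.7°/360° ≈ 24.50 days.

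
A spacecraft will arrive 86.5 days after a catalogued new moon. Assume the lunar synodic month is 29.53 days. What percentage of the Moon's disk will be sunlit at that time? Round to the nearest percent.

5%

86.5 d spans 2 complete synodic months (2 × 29.53 = 59.06 d) plus 27.44 d.
Elongation θ = 360° × 27.44/29.53 ≈ 334.5°.
cos 334.5° = 0.903, so f = (1 − 0.903)/2 = 0.049, so 5%.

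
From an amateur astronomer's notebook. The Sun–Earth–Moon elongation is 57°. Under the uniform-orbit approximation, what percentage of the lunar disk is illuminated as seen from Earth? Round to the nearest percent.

f = (1 − cos 57°)/2 = (1 − 0.545)/2 ≈ 0.228, i.e. 23%.

23%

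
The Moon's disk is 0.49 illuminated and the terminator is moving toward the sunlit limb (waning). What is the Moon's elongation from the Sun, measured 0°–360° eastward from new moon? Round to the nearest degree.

271°

Invert f = (1 − cos θ)/2 to get cos θ = 1 − 2(0.49) = 0.020, hence θ₀ = arccos 0.020 = 88.9°.
A waning Moon lies in 180°–360°, so θ = 360° − 88.9° = 271.1°.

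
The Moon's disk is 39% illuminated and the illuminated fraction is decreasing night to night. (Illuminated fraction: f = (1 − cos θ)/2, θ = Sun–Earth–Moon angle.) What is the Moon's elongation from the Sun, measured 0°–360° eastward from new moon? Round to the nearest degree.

Invert f = (1 − cos θ)/2 to get cos θ = 1 − 2(0.39) = 0.220, hence θ₀ = arccos 0.220 = 77.3°.
Since the Moon is past full (waning), take the reflex angle: θ = 360° − 77.3° = 282.7°.

283°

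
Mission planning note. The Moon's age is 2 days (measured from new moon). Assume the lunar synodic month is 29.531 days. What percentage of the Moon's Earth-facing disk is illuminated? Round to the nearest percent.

4%

Elongation θ = 360° × 2/29.531 ≈ 24.4°.
With cos θ = 0.911, the lit fraction is (1 − 0.911)/2 ≈ 0.045, so 4%.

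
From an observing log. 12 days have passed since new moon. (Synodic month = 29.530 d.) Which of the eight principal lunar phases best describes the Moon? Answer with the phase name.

At 12/29.530 of the cycle, θ ≈ 146° — the waxing gibbous range.

waxing gibbous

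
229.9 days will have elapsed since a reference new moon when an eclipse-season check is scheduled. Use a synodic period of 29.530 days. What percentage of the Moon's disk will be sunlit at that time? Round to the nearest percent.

39%

229.9 d spans 7 complete synodic months (7 × 29.530 = 206.71 d) plus 23.19 d.
Elongation θ = 360° × 23.19/29.530 ≈ 282.7°.
With cos θ = 0.220, the lit fraction is (1 − 0.220)/2 ≈ 0.390, so 39%.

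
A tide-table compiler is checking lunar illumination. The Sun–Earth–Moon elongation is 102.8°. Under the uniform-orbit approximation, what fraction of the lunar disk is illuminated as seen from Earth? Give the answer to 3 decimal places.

cos 102.8° = (-0.222), so f = (1 − (-0.222))/2 = 0.611.

0.611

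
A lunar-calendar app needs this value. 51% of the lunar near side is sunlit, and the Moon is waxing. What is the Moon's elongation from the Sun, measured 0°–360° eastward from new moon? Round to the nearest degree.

91°

From f = (1 − cos θ)/2: cos θ = 1 − 2×0.51 = -0.020; arccos → 91.1°.
The Moon is waxing (0°–180°), so θ = 91.1° directly.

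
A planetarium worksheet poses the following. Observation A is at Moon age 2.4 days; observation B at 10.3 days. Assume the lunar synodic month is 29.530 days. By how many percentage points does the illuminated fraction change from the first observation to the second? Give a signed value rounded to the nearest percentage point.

θ₁ = 360° × 2.4/29.530 = 29.3°, f₁ = (1 − cos θ₁)/2 = 0.064.
θ₂ = 360° × 10.3/29.530 = 125.6°, f₂ = (1 − cos θ₂)/2 = 0.791.
Change = f₂ − f₁ = +0.727 → +73 percentage points.

+73 percentage points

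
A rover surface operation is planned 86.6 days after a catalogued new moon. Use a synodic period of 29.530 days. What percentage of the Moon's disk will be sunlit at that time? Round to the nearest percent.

4%

86.6 d spans 2 complete synodic months (2 × 29.530 = 59.06 d) plus 27.54 d.
Phase angle: θ = 360°·(27.54 d)/(29.530 d) = 335.7°.
With cos θ = 0.912, the lit fraction is (1 − 0.912)/2 ≈ 0.044, so 4%.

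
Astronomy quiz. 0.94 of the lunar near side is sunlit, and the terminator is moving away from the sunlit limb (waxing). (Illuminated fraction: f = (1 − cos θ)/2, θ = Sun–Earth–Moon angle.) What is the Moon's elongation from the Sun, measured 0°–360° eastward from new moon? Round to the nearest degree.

cos θ = 1 − 2f = -0.880, giving a principal value of 151.6°.
Before full moon the principal value applies: θ = 151.6°.

152°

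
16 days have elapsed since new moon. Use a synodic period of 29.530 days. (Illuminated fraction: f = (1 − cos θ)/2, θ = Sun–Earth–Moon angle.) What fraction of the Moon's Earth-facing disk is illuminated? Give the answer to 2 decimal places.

Phase angle: θ = 360°·(16 d)/(29.530 d) = 195.1°.
With cos θ = (-0.966), the lit fraction is (1 − (-0.966))/2 ≈ 0.983.

0.98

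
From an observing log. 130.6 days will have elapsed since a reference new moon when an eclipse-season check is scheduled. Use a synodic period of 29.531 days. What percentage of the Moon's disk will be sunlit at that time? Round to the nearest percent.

130.6 d spans 4 complete synodic months (4 × 29.531 = 118.12 d) plus 12.48 d.
Phase angle: θ = 360°·(12.48 d)/(29.531 d) = 152.1°.
With cos θ = (-0.884), the lit fraction is (1 − (-0.884))/2 ≈ 0.942, so 94%.

94%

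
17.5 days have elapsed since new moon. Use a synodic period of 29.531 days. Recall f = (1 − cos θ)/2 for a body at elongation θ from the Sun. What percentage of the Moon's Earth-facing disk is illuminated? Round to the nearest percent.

Elongation θ = 360° × 17.5/29.531 ≈ 213.3°.
cos 213.3° = (-0.835), so f = (1 − (-0.835))/2 = 0.918, so 92%.

92%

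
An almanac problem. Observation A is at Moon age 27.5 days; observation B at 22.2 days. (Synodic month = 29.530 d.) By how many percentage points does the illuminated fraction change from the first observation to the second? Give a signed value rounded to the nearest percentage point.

+45 percentage points

First observation: θ = 360°·27.5/29.530 = 335.3°, so f = 0.046.
Second observation: θ = 270.6°, f = 0.494.
Δf = 0.494 − 0.046 = +0.448, i.e. +45 pp.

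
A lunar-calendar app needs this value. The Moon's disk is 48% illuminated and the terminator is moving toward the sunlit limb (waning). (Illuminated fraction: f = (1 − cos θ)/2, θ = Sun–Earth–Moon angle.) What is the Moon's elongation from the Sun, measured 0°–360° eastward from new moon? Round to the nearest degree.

Invert f = (1 − cos θ)/2 to get cos θ = 1 − 2(0.48) = 0.040, hence θ₀ = arccos 0.040 = 87.7°.
A waning Moon lies in 180°–360°, so θ = 360° − 87.7° = 272.3°.

272°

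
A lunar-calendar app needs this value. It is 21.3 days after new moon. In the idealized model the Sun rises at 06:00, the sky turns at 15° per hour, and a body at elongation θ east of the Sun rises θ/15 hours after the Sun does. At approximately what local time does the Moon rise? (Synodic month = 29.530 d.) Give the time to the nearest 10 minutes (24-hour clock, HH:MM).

Phase angle: θ = 360°·(21.3 d)/(29.530 d) = 259.7°.
Delay after the Sun = 259.7° / (15°/h) ≈ 17.31 h.
06:00 + 17.311 h ≈ 23:19 → 23:20 to the nearest ten minutes.

23:20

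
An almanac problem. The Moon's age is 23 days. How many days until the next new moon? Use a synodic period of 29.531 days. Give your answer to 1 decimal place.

6.5 days

The next new moon completes the synodic month: 29.531 − 23 = 6.531 days.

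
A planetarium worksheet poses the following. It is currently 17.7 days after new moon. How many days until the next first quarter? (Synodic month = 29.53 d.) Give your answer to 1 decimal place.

19.2 days

First quarter occurs at elongation 90°, i.e. at age 29.53 × 90/360 = 7.383 d.
This lunation's first quarter (7.383 d) has passed, so add one period: 36.913 − 17.7 = 19.213 days.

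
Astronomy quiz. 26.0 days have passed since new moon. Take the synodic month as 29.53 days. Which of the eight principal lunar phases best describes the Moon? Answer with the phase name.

waning crescent

At 26.0/29.53 of the cycle, θ ≈ 317° — the waning crescent range.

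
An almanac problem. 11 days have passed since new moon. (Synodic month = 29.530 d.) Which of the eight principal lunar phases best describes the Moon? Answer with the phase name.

At 11/29.530 of the cycle, θ ≈ 134° — the waxing gibbous range.

waxing gibbous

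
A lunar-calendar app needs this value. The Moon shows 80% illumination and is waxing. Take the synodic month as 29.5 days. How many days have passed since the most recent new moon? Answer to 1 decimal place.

cos θ = 1 − 2f = -0.600, giving a principal value of 126.9°.
The Moon is waxing (0°–180°), so θ = 126.9° directly.
That fraction of the synodic month is 126.9/360 × 29.5 d ≈ 10.40 d.

10.4 days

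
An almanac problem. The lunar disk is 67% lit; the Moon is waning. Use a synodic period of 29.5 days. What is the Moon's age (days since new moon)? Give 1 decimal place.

Invert f = (1 − cos θ)/2 to get cos θ = 1 − 2(0.67) = -0.340, hence θ₀ = arccos -0.340 = 109.9°.
A waning Moon lies in 180°–360°, so θ = 360° − 109.9° = 250.1°.
That fraction of the synodic month is 250.1/360 × 29.5 d ≈ 20.50 d.

20.5 days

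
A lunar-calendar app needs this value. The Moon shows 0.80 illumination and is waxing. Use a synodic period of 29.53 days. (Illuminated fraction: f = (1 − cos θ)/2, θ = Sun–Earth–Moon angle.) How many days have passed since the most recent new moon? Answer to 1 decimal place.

Invert f = (1 − cos θ)/2 to get cos θ = 1 − 2(0.80) = -0.600, hence θ₀ = arccos -0.600 = 126.9°.
Before full moon the principal value applies: θ = 126.9°.
Age = 29.53 × 126.9°/360° ≈ 10.41 days.

10.4 days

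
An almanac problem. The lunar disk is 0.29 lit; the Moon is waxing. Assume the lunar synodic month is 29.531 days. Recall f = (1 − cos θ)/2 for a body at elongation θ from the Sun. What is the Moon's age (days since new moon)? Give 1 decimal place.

5.3 days

Invert f = (1 − cos θ)/2 to get cos θ = 1 − 2(0.29) = 0.420, hence θ₀ = arccos 0.420 = 65.2°.
The Moon is waxing (0°–180°), so θ = 65.2° directly.
Age = 29.531 × 65.2°/360° ≈ 5.35 days.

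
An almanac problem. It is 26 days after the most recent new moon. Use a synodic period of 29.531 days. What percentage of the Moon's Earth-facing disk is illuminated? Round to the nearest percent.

The Moon has covered 26/29.531 of its cycle, so θ ≈ 360° × 26/29.531 = 317.0°.
Illuminated fraction = (1 − cos 317.0°)/2 = (1 − 0.731)/2 ≈ 0.135, so 13%.

13%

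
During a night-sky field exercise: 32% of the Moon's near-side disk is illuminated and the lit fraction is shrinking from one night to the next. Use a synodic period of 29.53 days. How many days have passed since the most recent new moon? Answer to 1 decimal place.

Invert f = (1 − cos θ)/2 to get cos θ = 1 − 2(0.32) = 0.360, hence θ₀ = arccos 0.360 = 68.9°.
Since the Moon is past full (waning), take the reflex angle: θ = 360° − 68.9° = 291.1°.
At 360°/29.53 d per day, 291.1° corresponds to 23.88 days.

23.9 days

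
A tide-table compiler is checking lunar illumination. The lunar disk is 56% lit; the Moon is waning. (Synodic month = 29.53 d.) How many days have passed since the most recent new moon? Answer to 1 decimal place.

21.6 days

Invert f = (1 − cos θ)/2 to get cos θ = 1 − 2(0.56) = -0.120, hence θ₀ = arccos -0.120 = 96.9°.
Waning ⇒ past full, so θ = 360° − 96.9° = 263.1°.
That fraction of the synodic month is 263.1/360 × 29.53 d ≈ 21.58 d.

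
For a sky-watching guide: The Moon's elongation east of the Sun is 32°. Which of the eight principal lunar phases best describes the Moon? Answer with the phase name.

waxing crescent

The waxing crescent sector spans roughly 22°–68°; 32° falls inside it.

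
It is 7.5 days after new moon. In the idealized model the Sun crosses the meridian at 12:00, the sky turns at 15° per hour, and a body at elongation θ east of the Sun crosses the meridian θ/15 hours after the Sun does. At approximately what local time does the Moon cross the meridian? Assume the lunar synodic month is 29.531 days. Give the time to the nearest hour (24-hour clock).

18:00

Phase angle: θ = 360°·(7.5 d)/(29.531 d) = 91.4°.
At 15° of sky rotation per hour, 91.4° corresponds to a 6.10 h lag.
12:00 + 6.10 h ≈ 18:06 → 18:00 to the nearest hour.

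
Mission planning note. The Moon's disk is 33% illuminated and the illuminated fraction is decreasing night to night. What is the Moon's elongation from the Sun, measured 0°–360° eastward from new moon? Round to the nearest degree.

290°

cos θ = 1 − 2f = 0.340, giving a principal value of 70.1°.
A waning Moon lies in 180°–360°, so θ = 360° − 70.1° = 289.9°.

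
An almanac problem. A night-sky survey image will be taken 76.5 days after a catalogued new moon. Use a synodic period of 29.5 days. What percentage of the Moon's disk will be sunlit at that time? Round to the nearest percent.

Reduce mod P: 76.5 − 2×29.5 = 17.50 d into the current lunation.
Phase angle: θ = 360°·(17.50 d)/(29.5 d) = 213.6°.
cos 213.6° = (-0.833), so f = (1 − (-0.833))/2 = 0.917, so 92%.

92%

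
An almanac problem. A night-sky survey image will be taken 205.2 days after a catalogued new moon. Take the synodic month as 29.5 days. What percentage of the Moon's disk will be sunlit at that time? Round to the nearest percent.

2%

205.2 d spans 6 complete synodic months (6 × 29.5 = 177.00 d) plus 28.20 d.
Elongation θ = 360° × 28.20/29.5 ≈ 344.1°.
cos 344.1° = 0.962, so f = (1 − 0.962)/2 = 0.019, so 2%.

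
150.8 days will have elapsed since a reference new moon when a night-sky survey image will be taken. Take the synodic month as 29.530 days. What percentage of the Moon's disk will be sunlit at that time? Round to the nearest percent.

11%

150.8 d spans 5 complete synodic months (5 × 29.530 = 147.65 d) plus 3.15 d.
Phase angle: θ = 360°·(3.15 d)/(29.530 d) = 38.4°.
Illuminated fraction = (1 − cos 38.4°)/2 = (1 − 0.784)/2 ≈ 0.108, so 11%.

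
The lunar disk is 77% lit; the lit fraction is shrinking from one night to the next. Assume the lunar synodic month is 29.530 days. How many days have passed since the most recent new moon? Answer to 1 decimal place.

19.5 days

cos θ = 1 − 2f = -0.540, giving a principal value of 122.7°.
Waning ⇒ past full, so θ = 360° − 122.7° = 237.3°.
That fraction of the synodic month is 237.3/360 × 29.530 d ≈ 19.47 d.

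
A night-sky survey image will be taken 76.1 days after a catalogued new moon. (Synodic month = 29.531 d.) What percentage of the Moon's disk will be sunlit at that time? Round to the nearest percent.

76.1 d spans 2 complete synodic months (2 × 29.531 = 59.06 d) plus 17.04 d.
Phase angle: θ = 360°·(17.04 d)/(29.531 d) = 207.7°.
Illuminated fraction = (1 − cos 207.7°)/2 = (1 − (-0.885))/2 ≈ 0.943, so 94%.

94%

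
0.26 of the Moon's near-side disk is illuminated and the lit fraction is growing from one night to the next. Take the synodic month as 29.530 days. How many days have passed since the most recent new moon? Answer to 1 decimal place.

5.0 days

Invert f = (1 − cos θ)/2 to get cos θ = 1 − 2(0.26) = 0.480, hence θ₀ = arccos 0.480 = 61.3°.
Waxing ⇒ before full, so θ = 61.3°.
That fraction of the synodic month is 61.3/360 × 29.530 d ≈ 5.03 d.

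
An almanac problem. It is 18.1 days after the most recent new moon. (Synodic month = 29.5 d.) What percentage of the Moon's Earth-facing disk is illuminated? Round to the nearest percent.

88%

The Moon has covered 18.1/29.5 of its cycle, so θ ≈ 360° × 18.1/29.5 = 220.9°.
Illuminated fraction = (1 − cos 220.9°)/2 = (1 − (-0.756))/2 ≈ 0.878, so 88%.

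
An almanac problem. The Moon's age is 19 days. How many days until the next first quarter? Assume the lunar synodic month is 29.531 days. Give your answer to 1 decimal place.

17.9 days

First quarter occurs at elongation 90°, i.e. at age 29.531 × 90/360 = 7.383 d.
This lunation's first quarter (7.383 d) has passed, so add one period: 36.914 − 19 = 17.914 days.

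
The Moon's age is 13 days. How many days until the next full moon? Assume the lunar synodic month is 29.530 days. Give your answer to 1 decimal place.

Full moon is 0.5 of the way through the cycle: age 0.5 × 29.530 = 14.765 d.
So 1.765 days remain (14.765 − 13).

1.8 days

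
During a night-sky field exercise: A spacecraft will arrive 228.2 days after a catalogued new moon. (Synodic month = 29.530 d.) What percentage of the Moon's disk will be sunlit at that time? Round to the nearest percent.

57%

Reduce mod P: 228.2 − 7×29.530 = 21.49 d into the current lunation.
Phase angle: θ = 360°·(21.49 d)/(29.530 d) = 262.0°.
Illuminated fraction = (1 − cos 262.0°)/2 = (1 − (-0.139))/2 ≈ 0.570, so 57%.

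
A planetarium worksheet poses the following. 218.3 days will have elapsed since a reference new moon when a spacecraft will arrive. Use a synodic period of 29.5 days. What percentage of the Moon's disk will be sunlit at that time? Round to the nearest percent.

90%

Reduce mod P: 218.3 − 7×29.5 = 11.80 d into the current lunation.
Phase angle: θ = 360°·(11.80 d)/(29.5 d) = 144.0°.
Illuminated fraction = (1 − cos 144.0°)/2 = (1 − (-0.809))/2 ≈ 0.905, so 90%.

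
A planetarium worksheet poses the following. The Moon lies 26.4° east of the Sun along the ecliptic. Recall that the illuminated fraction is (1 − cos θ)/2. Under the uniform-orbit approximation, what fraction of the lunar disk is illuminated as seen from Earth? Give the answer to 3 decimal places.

cos 26.4° = 0.896, so f = (1 − 0.896)/2 = 0.052.

0.052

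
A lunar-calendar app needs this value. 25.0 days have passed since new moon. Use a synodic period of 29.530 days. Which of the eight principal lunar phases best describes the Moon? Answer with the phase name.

At 25.0/29.530 of the cycle, θ ≈ 305° — the waning crescent range.

waning crescent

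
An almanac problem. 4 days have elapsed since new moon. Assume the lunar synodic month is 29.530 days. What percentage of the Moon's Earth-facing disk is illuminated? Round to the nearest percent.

17%

Elongation θ = 360° × 4/29.530 ≈ 48.8°.
With cos θ = 0.659, the lit fraction is (1 − 0.659)/2 ≈ 0.170, so 17%.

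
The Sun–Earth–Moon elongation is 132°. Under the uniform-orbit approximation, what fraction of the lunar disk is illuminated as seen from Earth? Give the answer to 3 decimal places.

cos 132° = (-0.669), so f = (1 − (-0.669))/2 = 0.835.

0.835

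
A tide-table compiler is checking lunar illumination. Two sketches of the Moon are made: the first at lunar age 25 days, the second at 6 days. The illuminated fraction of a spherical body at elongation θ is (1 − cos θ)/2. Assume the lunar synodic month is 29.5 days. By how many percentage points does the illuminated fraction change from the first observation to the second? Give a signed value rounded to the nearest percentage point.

First observation: θ = 360°·25/29.5 = 305.1°, so f = 0.213.
Second observation: θ = 73.2°, f = 0.356.
Δf = 0.356 − 0.213 = +0.143, i.e. +14 pp.

+14 percentage points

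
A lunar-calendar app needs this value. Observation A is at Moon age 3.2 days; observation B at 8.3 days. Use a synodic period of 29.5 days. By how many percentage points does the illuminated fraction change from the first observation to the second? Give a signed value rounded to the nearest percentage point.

+49 percentage points

θ₁ = 360° × 3.2/29.5 = 39.1°, f₁ = (1 − cos θ₁)/2 = 0.112.
θ₂ = 360° × 8.3/29.5 = 101.3°, f₂ = (1 − cos θ₂)/2 = 0.598.
Change = f₂ − f₁ = +0.486 → +49 percentage points.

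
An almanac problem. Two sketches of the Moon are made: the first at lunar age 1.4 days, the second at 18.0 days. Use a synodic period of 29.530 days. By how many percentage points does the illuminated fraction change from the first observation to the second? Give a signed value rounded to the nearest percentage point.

First observation: θ = 360°·1.4/29.530 = 17.1°, so f = 0.022.
Second observation: θ = 219.4°, f = 0.886.
Δf = 0.886 − 0.022 = +0.864, i.e. +86 pp.

+86 percentage points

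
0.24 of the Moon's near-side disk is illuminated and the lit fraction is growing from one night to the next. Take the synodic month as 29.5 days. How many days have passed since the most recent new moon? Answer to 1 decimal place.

4.8 days

cos θ = 1 − 2f = 0.520, giving a principal value of 58.7°.
Waxing ⇒ before full, so θ = 58.7°.
That fraction of the synodic month is 58.7/360 × 29.5 d ≈ 4.81 d.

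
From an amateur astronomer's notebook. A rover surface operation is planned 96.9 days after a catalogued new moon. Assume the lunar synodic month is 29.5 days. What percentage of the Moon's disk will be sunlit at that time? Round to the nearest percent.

96.9/29.5 = 3.285 lunations, so 3 complete cycles and 8.40 d into the next.
The Moon has covered 8.40/29.5 of its cycle, so θ ≈ 360° × 8.40/29.5 = 102.5°.
With cos θ = (-0.217), the lit fraction is (1 − (-0.217))/2 ≈ 0.608, so 61%.

61%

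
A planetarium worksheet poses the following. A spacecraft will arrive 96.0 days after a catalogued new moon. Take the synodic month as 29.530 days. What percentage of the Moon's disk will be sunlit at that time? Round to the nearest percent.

96.0 d spans 3 complete synodic months (3 × 29.530 = 88.59 d) plus 7.41 d.
Elongation θ = 360° × 7.41/29.530 ≈ 90.3°.
With cos θ = (-0.006), the lit fraction is (1 − (-0.006))/2 ≈ 0.503, so 50%.

50%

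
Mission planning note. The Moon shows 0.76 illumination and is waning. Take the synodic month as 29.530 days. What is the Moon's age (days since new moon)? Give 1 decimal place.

cos θ = 1 − 2f = -0.520, giving a principal value of 121.3°.
Since the Moon is past full (waning), take the reflex angle: θ = 360° − 121.3° = 238.7°.
Age = 29.530 × 238.7°/360° ≈ 19.58 days.

19.6 days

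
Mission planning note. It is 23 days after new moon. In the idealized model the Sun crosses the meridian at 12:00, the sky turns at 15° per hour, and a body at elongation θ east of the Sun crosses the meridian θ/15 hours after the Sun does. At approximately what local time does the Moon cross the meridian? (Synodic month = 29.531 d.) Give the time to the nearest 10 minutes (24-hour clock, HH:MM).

06:40

Phase angle: θ = 360°·(23 d)/(29.531 d) = 280.4°.
At 15° of sky rotation per hour, 280.4° corresponds to a 18.69 h lag.
12:00 + 18.692 h ≈ 06:42 → 06:40 to the nearest ten minutes.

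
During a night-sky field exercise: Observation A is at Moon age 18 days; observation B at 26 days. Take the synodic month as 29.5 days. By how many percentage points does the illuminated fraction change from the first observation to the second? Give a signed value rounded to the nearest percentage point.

-75 pp

First observation: θ = 360°·18/29.5 = 219.7°, so f = 0.885.
Second observation: θ = 317.3°, f = 0.133.
Δf = 0.133 − 0.885 = -0.752, i.e. -75 pp.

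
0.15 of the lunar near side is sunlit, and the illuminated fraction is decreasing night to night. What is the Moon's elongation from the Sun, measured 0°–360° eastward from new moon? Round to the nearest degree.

Invert f = (1 − cos θ)/2 to get cos θ = 1 − 2(0.15) = 0.700, hence θ₀ = arccos 0.700 = 45.6°.
Since the Moon is past full (waning), take the reflex angle: θ = 360° − 45.6° = 314.4°.

314°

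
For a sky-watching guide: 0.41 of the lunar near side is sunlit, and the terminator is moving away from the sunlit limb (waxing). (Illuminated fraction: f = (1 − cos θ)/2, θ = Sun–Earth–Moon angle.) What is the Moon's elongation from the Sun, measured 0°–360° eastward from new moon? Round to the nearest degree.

From f = (1 − cos θ)/2: cos θ = 1 − 2×0.41 = 0.180; arccos → 79.6°.
Before full moon the principal value applies: θ = 79.6°.

80°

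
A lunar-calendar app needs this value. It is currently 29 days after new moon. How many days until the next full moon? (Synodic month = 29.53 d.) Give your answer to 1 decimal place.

15.3 days

Full moon occurs at elongation 180°, i.e. at age 29.53 × 180/360 = 14.765 d.
This lunation's full moon (14.765 d) has passed, so add one period: 44.295 − 29 = 15.295 days.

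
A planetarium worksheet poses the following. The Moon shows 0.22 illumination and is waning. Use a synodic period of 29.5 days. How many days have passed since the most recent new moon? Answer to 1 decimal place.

24.9 days

Invert f = (1 − cos θ)/2 to get cos θ = 1 − 2(0.22) = 0.560, hence θ₀ = arccos 0.560 = 55.9°.
Waning ⇒ past full, so θ = 360° − 55.9° = 304.1°.
At 360°/29.5 d per day, 304.1° corresponds to 24.92 days.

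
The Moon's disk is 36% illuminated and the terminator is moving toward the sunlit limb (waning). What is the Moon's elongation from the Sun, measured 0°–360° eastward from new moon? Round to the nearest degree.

From f = (1 − cos θ)/2: cos θ = 1 − 2×0.36 = 0.280; arccos → 73.7°.
Since the Moon is past full (waning), take the reflex angle: θ = 360° − 73.7° = 286.3°.

286°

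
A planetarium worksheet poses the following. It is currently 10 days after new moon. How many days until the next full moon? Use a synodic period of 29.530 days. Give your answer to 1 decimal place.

4.8 days

Full moon is 0.5 of the way through the cycle: age 0.5 × 29.530 = 14.765 d.
That is 14.765 − 10 = 4.765 days ahead.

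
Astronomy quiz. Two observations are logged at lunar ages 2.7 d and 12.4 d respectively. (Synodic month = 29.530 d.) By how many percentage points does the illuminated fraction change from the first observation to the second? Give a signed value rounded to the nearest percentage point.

+86 percentage points

First observation: θ = 360°·2.7/29.530 = 32.9°, so f = 0.080.
Second observation: θ = 151.2°, f = 0.938.
Δf = 0.938 − 0.080 = +0.858, i.e. +86 pp.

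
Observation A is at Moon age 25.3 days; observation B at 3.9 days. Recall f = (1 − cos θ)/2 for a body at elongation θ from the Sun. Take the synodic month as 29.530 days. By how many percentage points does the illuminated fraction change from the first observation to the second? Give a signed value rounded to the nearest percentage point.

First observation: θ = 360°·25.3/29.530 = 308.4°, so f = 0.189.
Second observation: θ = 47.5°, f = 0.162.
Δf = 0.162 − 0.189 = -0.027, i.e. -3 pp.

-3 percentage points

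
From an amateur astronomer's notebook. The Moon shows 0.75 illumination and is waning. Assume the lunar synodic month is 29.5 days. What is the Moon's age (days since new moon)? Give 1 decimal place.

From f = (1 − cos θ)/2: cos θ = 1 − 2×0.75 = -0.500; arccos → 120.0°.
Waning ⇒ past full, so θ = 360° − 120.0° = 240.0°.
That fraction of the synodic month is 240.0/360 × 29.5 d ≈ 19.67 d.

19.7 days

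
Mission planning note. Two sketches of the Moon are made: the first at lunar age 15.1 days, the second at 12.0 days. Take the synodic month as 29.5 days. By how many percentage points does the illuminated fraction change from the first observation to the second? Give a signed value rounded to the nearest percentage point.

-8 percentage points

First observation: θ = 360°·15.1/29.5 = 184.3°, so f = 0.999.
Second observation: θ = 146.4°, f = 0.917.
Δf = 0.917 − 0.999 = -0.082, i.e. -8 pp.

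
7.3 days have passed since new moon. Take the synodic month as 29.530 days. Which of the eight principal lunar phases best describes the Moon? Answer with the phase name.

At 7.3/29.530 of the cycle, θ ≈ 89° — the first quarter range.

first quarter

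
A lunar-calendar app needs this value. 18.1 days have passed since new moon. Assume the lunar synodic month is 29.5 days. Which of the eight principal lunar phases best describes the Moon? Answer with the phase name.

At 18.1/29.5 of the cycle, θ ≈ 221° — the waning gibbous range.

waning gibbous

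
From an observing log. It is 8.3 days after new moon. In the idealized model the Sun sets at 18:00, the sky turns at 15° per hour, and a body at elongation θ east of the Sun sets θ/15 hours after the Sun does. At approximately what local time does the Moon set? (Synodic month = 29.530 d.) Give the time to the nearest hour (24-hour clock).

The Moon has covered 8.3/29.530 of its cycle, so θ ≈ 360° × 8.3/29.530 = 101.2°.
The Moon trails the Sun by θ/15 = 101.2/15 ≈ 6.75 hours.
18:00 + 6.75 h ≈ 00:45 → 01:00 to the nearest hour.

01:00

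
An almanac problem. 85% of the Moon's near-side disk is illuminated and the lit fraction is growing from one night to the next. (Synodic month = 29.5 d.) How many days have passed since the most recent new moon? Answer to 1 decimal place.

11.0 days

From f = (1 − cos θ)/2: cos θ = 1 − 2×0.85 = -0.700; arccos → 134.4°.
Waxing ⇒ before full, so θ = 134.4°.
At 360°/29.5 d per day, 134.4° corresponds to 11.02 days.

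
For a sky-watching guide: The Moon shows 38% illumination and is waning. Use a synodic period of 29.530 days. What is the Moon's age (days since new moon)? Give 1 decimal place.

From f = (1 − cos θ)/2: cos θ = 1 − 2×0.38 = 0.240; arccos → 76.1°.
Since the Moon is past full (waning), take the reflex angle: θ = 360° − 76.1° = 283.9°.
Age = 29.530 × 283.9°/360° ≈ 23.29 days.

23.3 days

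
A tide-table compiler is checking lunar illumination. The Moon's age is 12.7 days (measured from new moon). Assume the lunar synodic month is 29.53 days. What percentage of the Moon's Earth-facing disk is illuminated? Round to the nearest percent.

The Moon has covered 12.7/29.53 of its cycle, so θ ≈ 360° × 12.7/29.53 = 154.8°.
Illuminated fraction = (1 − cos 154.8°)/2 = (1 − (-0.905))/2 ≈ 0.953, so 95%.

95%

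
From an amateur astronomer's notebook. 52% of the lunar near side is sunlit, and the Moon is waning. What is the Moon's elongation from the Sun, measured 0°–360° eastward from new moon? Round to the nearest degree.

268°

From f = (1 − cos θ)/2: cos θ = 1 − 2×0.52 = -0.040; arccos → 92.3°.
A waning Moon lies in 180°–360°, so θ = 360° − 92.3° = 267.7°.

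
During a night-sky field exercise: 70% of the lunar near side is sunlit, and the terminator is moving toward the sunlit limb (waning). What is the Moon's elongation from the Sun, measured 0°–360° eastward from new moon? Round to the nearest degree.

246°

cos θ = 1 − 2f = -0.400, giving a principal value of 113.6°.
Since the Moon is past full (waning), take the reflex angle: θ = 360° − 113.6° = 246.4°.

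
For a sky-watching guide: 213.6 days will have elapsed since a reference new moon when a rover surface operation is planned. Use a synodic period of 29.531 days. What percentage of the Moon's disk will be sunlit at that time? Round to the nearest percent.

45%

Reduce mod P: 213.6 − 7×29.531 = 6.88 d into the current lunation.
The Moon has covered 6.88/29.531 of its cycle, so θ ≈ 360° × 6.88/29.531 = 83.9°.
Illuminated fraction = (1 − cos 83.9°)/2 = (1 − 0.106)/2 ≈ 0.447, so 45%.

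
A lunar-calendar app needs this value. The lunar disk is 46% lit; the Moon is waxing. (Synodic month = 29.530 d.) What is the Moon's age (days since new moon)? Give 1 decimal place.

From f = (1 − cos θ)/2: cos θ = 1 − 2×0.46 = 0.080; arccos → 85.4°.
Waxing ⇒ before full, so θ = 85.4°.
That fraction of the synodic month is 85.4/360 × 29.530 d ≈ 7.01 d.

7.0 days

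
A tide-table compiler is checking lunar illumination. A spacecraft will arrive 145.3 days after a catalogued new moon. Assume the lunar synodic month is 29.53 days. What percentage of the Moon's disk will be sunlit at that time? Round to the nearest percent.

145.3/29.53 = 4.920 lunations, so 4 complete cycles and 27.18 d into the next.
Phase angle: θ = 360°·(27.18 d)/(29.53 d) = 331.4°.
cos 331.4° = 0.878, so f = (1 − 0.878)/2 = 0.061, so 6%.

6%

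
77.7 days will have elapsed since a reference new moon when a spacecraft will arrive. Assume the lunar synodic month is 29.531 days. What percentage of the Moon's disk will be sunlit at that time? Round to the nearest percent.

84%

77.7 d spans 2 complete synodic months (2 × 29.531 = 59.06 d) plus 18.64 d.
Elongation θ = 360° × 18.64/29.531 ≈ 227.2°.
Illuminated fraction = (1 − cos 227.2°)/2 = (1 − (-0.679))/2 ≈ 0.840, so 84%.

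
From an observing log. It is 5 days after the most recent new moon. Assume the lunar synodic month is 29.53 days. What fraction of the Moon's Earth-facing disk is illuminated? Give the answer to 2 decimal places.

Elongation θ = 360° × 5/29.53 ≈ 61.0°.
cos 61.0° = 0.485, so f = (1 − 0.485)/2 = 0.257.

0.26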